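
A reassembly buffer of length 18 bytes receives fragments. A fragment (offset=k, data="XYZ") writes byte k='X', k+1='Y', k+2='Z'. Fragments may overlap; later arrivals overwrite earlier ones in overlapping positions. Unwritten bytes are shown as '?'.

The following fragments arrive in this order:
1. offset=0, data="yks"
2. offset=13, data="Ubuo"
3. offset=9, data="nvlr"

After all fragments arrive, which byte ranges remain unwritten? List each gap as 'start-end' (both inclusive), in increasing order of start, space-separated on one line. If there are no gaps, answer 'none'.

Fragment 1: offset=0 len=3
Fragment 2: offset=13 len=4
Fragment 3: offset=9 len=4
Gaps: 3-8 17-17

Answer: 3-8 17-17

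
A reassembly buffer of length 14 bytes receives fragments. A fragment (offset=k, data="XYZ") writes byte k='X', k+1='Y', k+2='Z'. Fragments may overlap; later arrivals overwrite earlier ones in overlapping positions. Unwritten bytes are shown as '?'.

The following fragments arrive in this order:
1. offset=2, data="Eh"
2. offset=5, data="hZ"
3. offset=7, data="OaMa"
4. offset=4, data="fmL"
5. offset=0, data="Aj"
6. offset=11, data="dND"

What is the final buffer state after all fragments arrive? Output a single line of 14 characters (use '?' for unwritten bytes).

Answer: AjEhfmLOaMadND

Derivation:
Fragment 1: offset=2 data="Eh" -> buffer=??Eh??????????
Fragment 2: offset=5 data="hZ" -> buffer=??Eh?hZ???????
Fragment 3: offset=7 data="OaMa" -> buffer=??Eh?hZOaMa???
Fragment 4: offset=4 data="fmL" -> buffer=??EhfmLOaMa???
Fragment 5: offset=0 data="Aj" -> buffer=AjEhfmLOaMa???
Fragment 6: offset=11 data="dND" -> buffer=AjEhfmLOaMadND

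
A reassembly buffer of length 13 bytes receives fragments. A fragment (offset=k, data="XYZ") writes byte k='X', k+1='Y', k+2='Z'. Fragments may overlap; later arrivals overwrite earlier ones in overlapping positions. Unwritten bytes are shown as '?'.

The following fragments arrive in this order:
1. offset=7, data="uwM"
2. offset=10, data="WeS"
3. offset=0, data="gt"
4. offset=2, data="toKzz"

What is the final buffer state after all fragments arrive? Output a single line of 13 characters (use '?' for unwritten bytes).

Fragment 1: offset=7 data="uwM" -> buffer=???????uwM???
Fragment 2: offset=10 data="WeS" -> buffer=???????uwMWeS
Fragment 3: offset=0 data="gt" -> buffer=gt?????uwMWeS
Fragment 4: offset=2 data="toKzz" -> buffer=gttoKzzuwMWeS

Answer: gttoKzzuwMWeS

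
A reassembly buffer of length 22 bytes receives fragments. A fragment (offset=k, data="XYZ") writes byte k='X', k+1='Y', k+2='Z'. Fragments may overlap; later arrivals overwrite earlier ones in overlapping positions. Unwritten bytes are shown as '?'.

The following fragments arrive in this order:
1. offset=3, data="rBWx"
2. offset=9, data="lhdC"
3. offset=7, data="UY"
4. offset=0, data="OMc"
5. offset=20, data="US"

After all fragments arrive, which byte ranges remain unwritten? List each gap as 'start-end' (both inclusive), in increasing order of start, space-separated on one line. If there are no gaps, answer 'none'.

Answer: 13-19

Derivation:
Fragment 1: offset=3 len=4
Fragment 2: offset=9 len=4
Fragment 3: offset=7 len=2
Fragment 4: offset=0 len=3
Fragment 5: offset=20 len=2
Gaps: 13-19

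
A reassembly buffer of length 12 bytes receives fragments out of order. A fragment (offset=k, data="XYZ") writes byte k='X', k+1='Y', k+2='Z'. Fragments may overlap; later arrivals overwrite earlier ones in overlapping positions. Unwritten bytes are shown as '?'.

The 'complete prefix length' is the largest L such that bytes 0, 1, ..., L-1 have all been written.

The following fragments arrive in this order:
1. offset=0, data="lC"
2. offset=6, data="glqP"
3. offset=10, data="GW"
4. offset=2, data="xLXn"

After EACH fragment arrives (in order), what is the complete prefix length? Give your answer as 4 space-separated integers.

Fragment 1: offset=0 data="lC" -> buffer=lC?????????? -> prefix_len=2
Fragment 2: offset=6 data="glqP" -> buffer=lC????glqP?? -> prefix_len=2
Fragment 3: offset=10 data="GW" -> buffer=lC????glqPGW -> prefix_len=2
Fragment 4: offset=2 data="xLXn" -> buffer=lCxLXnglqPGW -> prefix_len=12

Answer: 2 2 2 12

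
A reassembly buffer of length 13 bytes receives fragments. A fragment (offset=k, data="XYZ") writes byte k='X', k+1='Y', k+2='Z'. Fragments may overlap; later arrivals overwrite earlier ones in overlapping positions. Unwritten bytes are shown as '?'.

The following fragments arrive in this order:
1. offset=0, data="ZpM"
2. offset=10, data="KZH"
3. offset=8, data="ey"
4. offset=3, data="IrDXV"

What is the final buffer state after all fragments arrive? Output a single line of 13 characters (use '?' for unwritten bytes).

Fragment 1: offset=0 data="ZpM" -> buffer=ZpM??????????
Fragment 2: offset=10 data="KZH" -> buffer=ZpM???????KZH
Fragment 3: offset=8 data="ey" -> buffer=ZpM?????eyKZH
Fragment 4: offset=3 data="IrDXV" -> buffer=ZpMIrDXVeyKZH

Answer: ZpMIrDXVeyKZH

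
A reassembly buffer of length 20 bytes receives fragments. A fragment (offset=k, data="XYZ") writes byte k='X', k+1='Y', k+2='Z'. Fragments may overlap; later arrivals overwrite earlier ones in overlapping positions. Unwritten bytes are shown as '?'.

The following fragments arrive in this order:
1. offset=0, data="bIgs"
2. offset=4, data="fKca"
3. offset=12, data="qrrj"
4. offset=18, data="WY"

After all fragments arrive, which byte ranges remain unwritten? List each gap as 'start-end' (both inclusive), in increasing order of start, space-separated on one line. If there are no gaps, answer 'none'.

Fragment 1: offset=0 len=4
Fragment 2: offset=4 len=4
Fragment 3: offset=12 len=4
Fragment 4: offset=18 len=2
Gaps: 8-11 16-17

Answer: 8-11 16-17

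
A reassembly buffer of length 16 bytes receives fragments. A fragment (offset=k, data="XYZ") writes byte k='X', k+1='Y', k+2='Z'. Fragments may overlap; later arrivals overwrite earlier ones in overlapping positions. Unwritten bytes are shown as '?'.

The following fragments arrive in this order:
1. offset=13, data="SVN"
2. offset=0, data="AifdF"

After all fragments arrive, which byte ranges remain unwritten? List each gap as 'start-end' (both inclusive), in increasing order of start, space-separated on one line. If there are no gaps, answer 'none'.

Answer: 5-12

Derivation:
Fragment 1: offset=13 len=3
Fragment 2: offset=0 len=5
Gaps: 5-12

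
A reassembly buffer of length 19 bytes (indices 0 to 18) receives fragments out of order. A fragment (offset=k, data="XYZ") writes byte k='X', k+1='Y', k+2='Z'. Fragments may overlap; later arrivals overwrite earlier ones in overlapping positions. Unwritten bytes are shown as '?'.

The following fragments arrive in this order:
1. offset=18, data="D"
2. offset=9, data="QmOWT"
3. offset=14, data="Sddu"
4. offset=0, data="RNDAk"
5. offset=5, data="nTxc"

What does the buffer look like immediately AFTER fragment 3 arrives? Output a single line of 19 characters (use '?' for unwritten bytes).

Answer: ?????????QmOWTSdduD

Derivation:
Fragment 1: offset=18 data="D" -> buffer=??????????????????D
Fragment 2: offset=9 data="QmOWT" -> buffer=?????????QmOWT????D
Fragment 3: offset=14 data="Sddu" -> buffer=?????????QmOWTSdduD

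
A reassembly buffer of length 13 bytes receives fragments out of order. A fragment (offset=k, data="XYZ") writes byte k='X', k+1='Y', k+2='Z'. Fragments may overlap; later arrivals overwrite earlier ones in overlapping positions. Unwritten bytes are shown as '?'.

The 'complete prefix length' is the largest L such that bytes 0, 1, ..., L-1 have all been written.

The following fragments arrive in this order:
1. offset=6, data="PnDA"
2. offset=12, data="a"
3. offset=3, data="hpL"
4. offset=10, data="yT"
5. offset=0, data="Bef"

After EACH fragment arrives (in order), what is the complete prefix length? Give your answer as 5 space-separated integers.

Fragment 1: offset=6 data="PnDA" -> buffer=??????PnDA??? -> prefix_len=0
Fragment 2: offset=12 data="a" -> buffer=??????PnDA??a -> prefix_len=0
Fragment 3: offset=3 data="hpL" -> buffer=???hpLPnDA??a -> prefix_len=0
Fragment 4: offset=10 data="yT" -> buffer=???hpLPnDAyTa -> prefix_len=0
Fragment 5: offset=0 data="Bef" -> buffer=BefhpLPnDAyTa -> prefix_len=13

Answer: 0 0 0 0 13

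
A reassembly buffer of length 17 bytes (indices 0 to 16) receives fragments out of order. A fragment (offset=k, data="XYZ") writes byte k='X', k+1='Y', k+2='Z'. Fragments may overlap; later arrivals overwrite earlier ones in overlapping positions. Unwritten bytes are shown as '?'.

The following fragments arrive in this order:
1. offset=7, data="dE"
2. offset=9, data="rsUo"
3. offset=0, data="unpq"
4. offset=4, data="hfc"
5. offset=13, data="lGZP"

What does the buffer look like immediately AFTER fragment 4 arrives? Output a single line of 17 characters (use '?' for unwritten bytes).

Fragment 1: offset=7 data="dE" -> buffer=???????dE????????
Fragment 2: offset=9 data="rsUo" -> buffer=???????dErsUo????
Fragment 3: offset=0 data="unpq" -> buffer=unpq???dErsUo????
Fragment 4: offset=4 data="hfc" -> buffer=unpqhfcdErsUo????

Answer: unpqhfcdErsUo????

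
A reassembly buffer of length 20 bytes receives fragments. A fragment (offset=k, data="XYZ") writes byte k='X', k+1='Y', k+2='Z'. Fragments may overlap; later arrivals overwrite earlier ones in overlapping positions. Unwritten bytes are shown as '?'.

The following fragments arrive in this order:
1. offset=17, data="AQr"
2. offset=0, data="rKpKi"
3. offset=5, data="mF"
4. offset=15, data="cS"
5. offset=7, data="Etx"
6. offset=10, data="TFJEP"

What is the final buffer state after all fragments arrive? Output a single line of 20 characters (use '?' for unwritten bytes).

Fragment 1: offset=17 data="AQr" -> buffer=?????????????????AQr
Fragment 2: offset=0 data="rKpKi" -> buffer=rKpKi????????????AQr
Fragment 3: offset=5 data="mF" -> buffer=rKpKimF??????????AQr
Fragment 4: offset=15 data="cS" -> buffer=rKpKimF????????cSAQr
Fragment 5: offset=7 data="Etx" -> buffer=rKpKimFEtx?????cSAQr
Fragment 6: offset=10 data="TFJEP" -> buffer=rKpKimFEtxTFJEPcSAQr

Answer: rKpKimFEtxTFJEPcSAQr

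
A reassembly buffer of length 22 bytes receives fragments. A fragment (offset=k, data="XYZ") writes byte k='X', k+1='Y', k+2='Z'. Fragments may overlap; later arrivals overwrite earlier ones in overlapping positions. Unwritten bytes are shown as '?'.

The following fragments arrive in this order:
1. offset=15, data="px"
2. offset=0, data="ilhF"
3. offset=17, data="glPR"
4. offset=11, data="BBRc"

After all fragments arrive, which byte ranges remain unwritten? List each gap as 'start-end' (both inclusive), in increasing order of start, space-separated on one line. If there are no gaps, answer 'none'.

Answer: 4-10 21-21

Derivation:
Fragment 1: offset=15 len=2
Fragment 2: offset=0 len=4
Fragment 3: offset=17 len=4
Fragment 4: offset=11 len=4
Gaps: 4-10 21-21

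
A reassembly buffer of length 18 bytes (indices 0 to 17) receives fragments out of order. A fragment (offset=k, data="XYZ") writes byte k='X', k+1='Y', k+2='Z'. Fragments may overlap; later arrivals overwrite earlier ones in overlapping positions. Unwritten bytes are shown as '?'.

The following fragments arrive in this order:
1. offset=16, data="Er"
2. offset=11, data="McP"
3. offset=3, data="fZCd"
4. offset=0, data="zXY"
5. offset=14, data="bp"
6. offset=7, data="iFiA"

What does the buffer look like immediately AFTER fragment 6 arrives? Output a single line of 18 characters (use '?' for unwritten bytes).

Answer: zXYfZCdiFiAMcPbpEr

Derivation:
Fragment 1: offset=16 data="Er" -> buffer=????????????????Er
Fragment 2: offset=11 data="McP" -> buffer=???????????McP??Er
Fragment 3: offset=3 data="fZCd" -> buffer=???fZCd????McP??Er
Fragment 4: offset=0 data="zXY" -> buffer=zXYfZCd????McP??Er
Fragment 5: offset=14 data="bp" -> buffer=zXYfZCd????McPbpEr
Fragment 6: offset=7 data="iFiA" -> buffer=zXYfZCdiFiAMcPbpEr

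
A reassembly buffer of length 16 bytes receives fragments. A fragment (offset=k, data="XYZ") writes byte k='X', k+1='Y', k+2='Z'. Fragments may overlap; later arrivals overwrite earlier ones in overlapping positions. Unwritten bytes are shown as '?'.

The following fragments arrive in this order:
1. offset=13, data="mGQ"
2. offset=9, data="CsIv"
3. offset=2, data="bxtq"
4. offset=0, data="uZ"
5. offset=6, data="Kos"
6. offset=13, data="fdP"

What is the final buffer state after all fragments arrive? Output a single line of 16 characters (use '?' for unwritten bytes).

Answer: uZbxtqKosCsIvfdP

Derivation:
Fragment 1: offset=13 data="mGQ" -> buffer=?????????????mGQ
Fragment 2: offset=9 data="CsIv" -> buffer=?????????CsIvmGQ
Fragment 3: offset=2 data="bxtq" -> buffer=??bxtq???CsIvmGQ
Fragment 4: offset=0 data="uZ" -> buffer=uZbxtq???CsIvmGQ
Fragment 5: offset=6 data="Kos" -> buffer=uZbxtqKosCsIvmGQ
Fragment 6: offset=13 data="fdP" -> buffer=uZbxtqKosCsIvfdP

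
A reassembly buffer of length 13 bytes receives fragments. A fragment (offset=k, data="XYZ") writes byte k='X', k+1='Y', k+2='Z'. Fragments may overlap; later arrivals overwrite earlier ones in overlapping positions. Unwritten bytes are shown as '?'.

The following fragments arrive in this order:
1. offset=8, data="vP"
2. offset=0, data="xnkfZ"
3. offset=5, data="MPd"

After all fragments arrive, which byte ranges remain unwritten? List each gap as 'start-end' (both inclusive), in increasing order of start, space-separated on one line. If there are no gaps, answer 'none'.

Fragment 1: offset=8 len=2
Fragment 2: offset=0 len=5
Fragment 3: offset=5 len=3
Gaps: 10-12

Answer: 10-12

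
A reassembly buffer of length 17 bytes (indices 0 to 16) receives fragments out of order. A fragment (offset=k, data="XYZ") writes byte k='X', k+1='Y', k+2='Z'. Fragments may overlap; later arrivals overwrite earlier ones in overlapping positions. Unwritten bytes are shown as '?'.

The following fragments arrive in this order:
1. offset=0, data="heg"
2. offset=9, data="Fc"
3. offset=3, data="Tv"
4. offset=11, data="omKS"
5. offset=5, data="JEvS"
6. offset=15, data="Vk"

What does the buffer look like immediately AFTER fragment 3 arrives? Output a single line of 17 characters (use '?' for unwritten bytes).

Fragment 1: offset=0 data="heg" -> buffer=heg??????????????
Fragment 2: offset=9 data="Fc" -> buffer=heg??????Fc??????
Fragment 3: offset=3 data="Tv" -> buffer=hegTv????Fc??????

Answer: hegTv????Fc??????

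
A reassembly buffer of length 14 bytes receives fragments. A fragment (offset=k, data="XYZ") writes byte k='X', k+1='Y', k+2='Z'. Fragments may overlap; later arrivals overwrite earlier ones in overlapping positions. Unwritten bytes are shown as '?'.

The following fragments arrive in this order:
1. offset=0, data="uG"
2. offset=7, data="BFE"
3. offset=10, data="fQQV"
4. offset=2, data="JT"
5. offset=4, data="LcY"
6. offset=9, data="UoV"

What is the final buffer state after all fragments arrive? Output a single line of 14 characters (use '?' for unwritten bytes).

Answer: uGJTLcYBFUoVQV

Derivation:
Fragment 1: offset=0 data="uG" -> buffer=uG????????????
Fragment 2: offset=7 data="BFE" -> buffer=uG?????BFE????
Fragment 3: offset=10 data="fQQV" -> buffer=uG?????BFEfQQV
Fragment 4: offset=2 data="JT" -> buffer=uGJT???BFEfQQV
Fragment 5: offset=4 data="LcY" -> buffer=uGJTLcYBFEfQQV
Fragment 6: offset=9 data="UoV" -> buffer=uGJTLcYBFUoVQV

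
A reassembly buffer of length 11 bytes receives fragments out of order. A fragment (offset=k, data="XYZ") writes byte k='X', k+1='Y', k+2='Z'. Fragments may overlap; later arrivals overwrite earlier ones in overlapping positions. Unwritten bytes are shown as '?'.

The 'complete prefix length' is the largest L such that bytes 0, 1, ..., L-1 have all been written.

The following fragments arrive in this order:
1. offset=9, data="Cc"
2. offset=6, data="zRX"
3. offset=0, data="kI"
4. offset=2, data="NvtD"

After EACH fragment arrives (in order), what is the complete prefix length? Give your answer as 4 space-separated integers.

Fragment 1: offset=9 data="Cc" -> buffer=?????????Cc -> prefix_len=0
Fragment 2: offset=6 data="zRX" -> buffer=??????zRXCc -> prefix_len=0
Fragment 3: offset=0 data="kI" -> buffer=kI????zRXCc -> prefix_len=2
Fragment 4: offset=2 data="NvtD" -> buffer=kINvtDzRXCc -> prefix_len=11

Answer: 0 0 2 11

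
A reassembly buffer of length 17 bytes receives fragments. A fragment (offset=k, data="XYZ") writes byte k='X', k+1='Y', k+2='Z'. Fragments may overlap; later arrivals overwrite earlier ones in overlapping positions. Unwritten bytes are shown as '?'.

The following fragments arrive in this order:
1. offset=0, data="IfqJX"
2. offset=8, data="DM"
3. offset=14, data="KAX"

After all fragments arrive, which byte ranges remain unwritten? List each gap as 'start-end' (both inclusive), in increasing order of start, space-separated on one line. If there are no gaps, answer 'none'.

Answer: 5-7 10-13

Derivation:
Fragment 1: offset=0 len=5
Fragment 2: offset=8 len=2
Fragment 3: offset=14 len=3
Gaps: 5-7 10-13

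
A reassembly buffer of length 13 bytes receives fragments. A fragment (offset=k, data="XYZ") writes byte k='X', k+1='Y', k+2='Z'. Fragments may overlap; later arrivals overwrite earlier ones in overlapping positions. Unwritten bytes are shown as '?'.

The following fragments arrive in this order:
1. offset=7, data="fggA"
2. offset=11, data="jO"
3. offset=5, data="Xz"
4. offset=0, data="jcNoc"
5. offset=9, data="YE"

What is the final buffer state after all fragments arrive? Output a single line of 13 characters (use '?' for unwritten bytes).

Fragment 1: offset=7 data="fggA" -> buffer=???????fggA??
Fragment 2: offset=11 data="jO" -> buffer=???????fggAjO
Fragment 3: offset=5 data="Xz" -> buffer=?????XzfggAjO
Fragment 4: offset=0 data="jcNoc" -> buffer=jcNocXzfggAjO
Fragment 5: offset=9 data="YE" -> buffer=jcNocXzfgYEjO

Answer: jcNocXzfgYEjO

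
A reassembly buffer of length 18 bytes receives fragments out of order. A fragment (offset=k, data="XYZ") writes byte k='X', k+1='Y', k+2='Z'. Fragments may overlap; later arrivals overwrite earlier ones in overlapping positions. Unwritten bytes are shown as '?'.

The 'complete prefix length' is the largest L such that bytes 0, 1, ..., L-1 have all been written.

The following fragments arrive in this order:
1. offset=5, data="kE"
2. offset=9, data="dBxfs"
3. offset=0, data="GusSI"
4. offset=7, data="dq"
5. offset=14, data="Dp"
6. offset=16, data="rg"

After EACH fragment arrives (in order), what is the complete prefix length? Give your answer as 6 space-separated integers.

Answer: 0 0 7 14 16 18

Derivation:
Fragment 1: offset=5 data="kE" -> buffer=?????kE??????????? -> prefix_len=0
Fragment 2: offset=9 data="dBxfs" -> buffer=?????kE??dBxfs???? -> prefix_len=0
Fragment 3: offset=0 data="GusSI" -> buffer=GusSIkE??dBxfs???? -> prefix_len=7
Fragment 4: offset=7 data="dq" -> buffer=GusSIkEdqdBxfs???? -> prefix_len=14
Fragment 5: offset=14 data="Dp" -> buffer=GusSIkEdqdBxfsDp?? -> prefix_len=16
Fragment 6: offset=16 data="rg" -> buffer=GusSIkEdqdBxfsDprg -> prefix_len=18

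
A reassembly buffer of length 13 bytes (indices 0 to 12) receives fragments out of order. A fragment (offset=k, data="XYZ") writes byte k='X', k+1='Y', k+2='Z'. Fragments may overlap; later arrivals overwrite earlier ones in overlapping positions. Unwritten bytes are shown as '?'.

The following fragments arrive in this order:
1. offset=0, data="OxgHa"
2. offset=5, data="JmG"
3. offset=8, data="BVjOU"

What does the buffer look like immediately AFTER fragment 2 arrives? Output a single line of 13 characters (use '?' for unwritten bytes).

Fragment 1: offset=0 data="OxgHa" -> buffer=OxgHa????????
Fragment 2: offset=5 data="JmG" -> buffer=OxgHaJmG?????

Answer: OxgHaJmG?????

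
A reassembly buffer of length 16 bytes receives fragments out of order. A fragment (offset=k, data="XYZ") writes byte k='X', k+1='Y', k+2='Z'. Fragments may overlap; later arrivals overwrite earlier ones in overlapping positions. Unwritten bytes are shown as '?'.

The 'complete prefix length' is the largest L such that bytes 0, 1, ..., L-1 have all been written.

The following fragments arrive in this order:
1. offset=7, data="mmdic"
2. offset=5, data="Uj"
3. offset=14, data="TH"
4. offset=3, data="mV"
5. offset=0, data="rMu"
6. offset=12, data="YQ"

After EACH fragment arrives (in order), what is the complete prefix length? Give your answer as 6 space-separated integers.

Fragment 1: offset=7 data="mmdic" -> buffer=???????mmdic???? -> prefix_len=0
Fragment 2: offset=5 data="Uj" -> buffer=?????Ujmmdic???? -> prefix_len=0
Fragment 3: offset=14 data="TH" -> buffer=?????Ujmmdic??TH -> prefix_len=0
Fragment 4: offset=3 data="mV" -> buffer=???mVUjmmdic??TH -> prefix_len=0
Fragment 5: offset=0 data="rMu" -> buffer=rMumVUjmmdic??TH -> prefix_len=12
Fragment 6: offset=12 data="YQ" -> buffer=rMumVUjmmdicYQTH -> prefix_len=16

Answer: 0 0 0 0 12 16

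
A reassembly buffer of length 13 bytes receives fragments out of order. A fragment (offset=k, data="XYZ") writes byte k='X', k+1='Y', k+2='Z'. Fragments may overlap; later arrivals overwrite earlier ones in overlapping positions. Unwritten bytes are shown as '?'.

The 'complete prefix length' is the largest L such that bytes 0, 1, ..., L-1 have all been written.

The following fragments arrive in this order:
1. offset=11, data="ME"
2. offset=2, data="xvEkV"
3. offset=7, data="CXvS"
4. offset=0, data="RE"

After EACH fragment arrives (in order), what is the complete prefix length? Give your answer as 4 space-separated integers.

Answer: 0 0 0 13

Derivation:
Fragment 1: offset=11 data="ME" -> buffer=???????????ME -> prefix_len=0
Fragment 2: offset=2 data="xvEkV" -> buffer=??xvEkV????ME -> prefix_len=0
Fragment 3: offset=7 data="CXvS" -> buffer=??xvEkVCXvSME -> prefix_len=0
Fragment 4: offset=0 data="RE" -> buffer=RExvEkVCXvSME -> prefix_len=13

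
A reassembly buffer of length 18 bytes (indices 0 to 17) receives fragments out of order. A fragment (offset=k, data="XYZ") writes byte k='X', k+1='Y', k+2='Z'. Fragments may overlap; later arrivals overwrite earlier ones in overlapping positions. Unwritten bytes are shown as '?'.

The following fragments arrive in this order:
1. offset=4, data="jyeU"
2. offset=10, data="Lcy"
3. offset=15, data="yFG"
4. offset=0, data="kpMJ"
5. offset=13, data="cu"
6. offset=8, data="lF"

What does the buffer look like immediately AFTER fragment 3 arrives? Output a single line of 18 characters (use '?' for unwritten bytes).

Answer: ????jyeU??Lcy??yFG

Derivation:
Fragment 1: offset=4 data="jyeU" -> buffer=????jyeU??????????
Fragment 2: offset=10 data="Lcy" -> buffer=????jyeU??Lcy?????
Fragment 3: offset=15 data="yFG" -> buffer=????jyeU??Lcy??yFG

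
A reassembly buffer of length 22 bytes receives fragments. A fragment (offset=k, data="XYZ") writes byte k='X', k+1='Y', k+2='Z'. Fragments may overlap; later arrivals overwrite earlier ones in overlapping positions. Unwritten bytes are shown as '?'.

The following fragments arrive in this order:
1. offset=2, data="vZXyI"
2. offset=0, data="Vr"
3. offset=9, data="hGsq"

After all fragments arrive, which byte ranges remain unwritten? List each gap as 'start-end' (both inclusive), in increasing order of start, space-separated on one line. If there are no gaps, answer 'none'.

Fragment 1: offset=2 len=5
Fragment 2: offset=0 len=2
Fragment 3: offset=9 len=4
Gaps: 7-8 13-21

Answer: 7-8 13-21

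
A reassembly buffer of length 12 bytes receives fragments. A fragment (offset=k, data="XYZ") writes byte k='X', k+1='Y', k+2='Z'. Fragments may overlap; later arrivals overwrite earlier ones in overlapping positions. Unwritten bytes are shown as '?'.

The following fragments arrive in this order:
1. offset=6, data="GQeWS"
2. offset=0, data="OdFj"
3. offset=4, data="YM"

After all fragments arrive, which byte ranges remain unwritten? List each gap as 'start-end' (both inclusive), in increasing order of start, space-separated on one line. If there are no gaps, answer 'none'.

Answer: 11-11

Derivation:
Fragment 1: offset=6 len=5
Fragment 2: offset=0 len=4
Fragment 3: offset=4 len=2
Gaps: 11-11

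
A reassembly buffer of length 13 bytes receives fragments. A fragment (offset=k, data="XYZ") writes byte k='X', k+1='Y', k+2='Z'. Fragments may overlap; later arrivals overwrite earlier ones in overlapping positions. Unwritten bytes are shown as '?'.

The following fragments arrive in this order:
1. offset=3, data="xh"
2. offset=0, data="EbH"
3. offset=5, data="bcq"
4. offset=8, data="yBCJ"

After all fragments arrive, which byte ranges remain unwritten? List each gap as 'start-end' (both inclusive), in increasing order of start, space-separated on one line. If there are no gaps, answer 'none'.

Fragment 1: offset=3 len=2
Fragment 2: offset=0 len=3
Fragment 3: offset=5 len=3
Fragment 4: offset=8 len=4
Gaps: 12-12

Answer: 12-12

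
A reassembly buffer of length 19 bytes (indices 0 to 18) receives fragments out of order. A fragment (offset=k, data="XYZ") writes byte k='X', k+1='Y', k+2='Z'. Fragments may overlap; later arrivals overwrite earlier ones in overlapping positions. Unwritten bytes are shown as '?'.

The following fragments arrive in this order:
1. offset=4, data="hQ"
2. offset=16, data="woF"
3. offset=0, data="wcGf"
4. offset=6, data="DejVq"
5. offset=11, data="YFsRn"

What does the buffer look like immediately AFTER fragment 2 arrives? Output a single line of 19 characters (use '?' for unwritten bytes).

Answer: ????hQ??????????woF

Derivation:
Fragment 1: offset=4 data="hQ" -> buffer=????hQ?????????????
Fragment 2: offset=16 data="woF" -> buffer=????hQ??????????woF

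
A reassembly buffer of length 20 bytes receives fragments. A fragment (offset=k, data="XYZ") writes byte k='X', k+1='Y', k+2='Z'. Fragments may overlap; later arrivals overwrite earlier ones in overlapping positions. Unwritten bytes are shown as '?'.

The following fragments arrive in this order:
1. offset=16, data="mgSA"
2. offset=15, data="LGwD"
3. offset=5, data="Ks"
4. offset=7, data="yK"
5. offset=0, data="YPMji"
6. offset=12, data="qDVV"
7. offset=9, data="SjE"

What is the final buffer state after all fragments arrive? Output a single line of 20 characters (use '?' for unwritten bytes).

Answer: YPMjiKsyKSjEqDVVGwDA

Derivation:
Fragment 1: offset=16 data="mgSA" -> buffer=????????????????mgSA
Fragment 2: offset=15 data="LGwD" -> buffer=???????????????LGwDA
Fragment 3: offset=5 data="Ks" -> buffer=?????Ks????????LGwDA
Fragment 4: offset=7 data="yK" -> buffer=?????KsyK??????LGwDA
Fragment 5: offset=0 data="YPMji" -> buffer=YPMjiKsyK??????LGwDA
Fragment 6: offset=12 data="qDVV" -> buffer=YPMjiKsyK???qDVVGwDA
Fragment 7: offset=9 data="SjE" -> buffer=YPMjiKsyKSjEqDVVGwDA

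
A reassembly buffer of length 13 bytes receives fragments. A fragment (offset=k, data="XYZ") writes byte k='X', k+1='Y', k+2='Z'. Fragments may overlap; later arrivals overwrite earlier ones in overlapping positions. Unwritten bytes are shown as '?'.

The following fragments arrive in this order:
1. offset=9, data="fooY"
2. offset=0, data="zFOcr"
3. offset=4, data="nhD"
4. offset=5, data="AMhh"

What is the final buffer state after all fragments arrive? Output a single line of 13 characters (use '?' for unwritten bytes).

Fragment 1: offset=9 data="fooY" -> buffer=?????????fooY
Fragment 2: offset=0 data="zFOcr" -> buffer=zFOcr????fooY
Fragment 3: offset=4 data="nhD" -> buffer=zFOcnhD??fooY
Fragment 4: offset=5 data="AMhh" -> buffer=zFOcnAMhhfooY

Answer: zFOcnAMhhfooY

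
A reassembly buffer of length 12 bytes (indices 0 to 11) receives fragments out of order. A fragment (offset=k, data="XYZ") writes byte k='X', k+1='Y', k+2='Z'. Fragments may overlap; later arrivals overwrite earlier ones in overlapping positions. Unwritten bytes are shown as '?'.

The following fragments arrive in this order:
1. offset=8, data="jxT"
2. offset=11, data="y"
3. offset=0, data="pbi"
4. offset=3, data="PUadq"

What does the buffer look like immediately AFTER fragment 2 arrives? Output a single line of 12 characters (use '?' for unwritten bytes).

Fragment 1: offset=8 data="jxT" -> buffer=????????jxT?
Fragment 2: offset=11 data="y" -> buffer=????????jxTy

Answer: ????????jxTy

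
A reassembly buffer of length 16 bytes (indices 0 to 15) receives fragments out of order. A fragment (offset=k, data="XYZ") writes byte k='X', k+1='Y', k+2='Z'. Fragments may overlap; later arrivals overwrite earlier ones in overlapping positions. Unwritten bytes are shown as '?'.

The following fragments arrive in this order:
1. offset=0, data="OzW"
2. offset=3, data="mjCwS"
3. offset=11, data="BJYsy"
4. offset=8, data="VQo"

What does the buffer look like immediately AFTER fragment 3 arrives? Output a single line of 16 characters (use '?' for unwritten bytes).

Answer: OzWmjCwS???BJYsy

Derivation:
Fragment 1: offset=0 data="OzW" -> buffer=OzW?????????????
Fragment 2: offset=3 data="mjCwS" -> buffer=OzWmjCwS????????
Fragment 3: offset=11 data="BJYsy" -> buffer=OzWmjCwS???BJYsy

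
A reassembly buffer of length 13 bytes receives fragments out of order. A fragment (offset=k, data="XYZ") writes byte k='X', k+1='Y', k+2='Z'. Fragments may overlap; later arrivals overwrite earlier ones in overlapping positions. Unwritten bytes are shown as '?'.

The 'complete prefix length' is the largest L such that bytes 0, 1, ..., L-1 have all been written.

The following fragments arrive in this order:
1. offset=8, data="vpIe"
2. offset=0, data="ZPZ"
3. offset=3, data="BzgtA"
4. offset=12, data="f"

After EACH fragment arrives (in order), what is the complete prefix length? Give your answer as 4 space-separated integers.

Answer: 0 3 12 13

Derivation:
Fragment 1: offset=8 data="vpIe" -> buffer=????????vpIe? -> prefix_len=0
Fragment 2: offset=0 data="ZPZ" -> buffer=ZPZ?????vpIe? -> prefix_len=3
Fragment 3: offset=3 data="BzgtA" -> buffer=ZPZBzgtAvpIe? -> prefix_len=12
Fragment 4: offset=12 data="f" -> buffer=ZPZBzgtAvpIef -> prefix_len=13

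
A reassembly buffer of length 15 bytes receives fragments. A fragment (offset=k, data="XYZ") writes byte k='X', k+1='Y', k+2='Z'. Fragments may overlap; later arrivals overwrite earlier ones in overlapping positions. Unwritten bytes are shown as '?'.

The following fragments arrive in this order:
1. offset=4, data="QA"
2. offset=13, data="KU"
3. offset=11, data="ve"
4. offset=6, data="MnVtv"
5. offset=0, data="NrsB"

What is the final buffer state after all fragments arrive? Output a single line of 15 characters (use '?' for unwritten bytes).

Answer: NrsBQAMnVtvveKU

Derivation:
Fragment 1: offset=4 data="QA" -> buffer=????QA?????????
Fragment 2: offset=13 data="KU" -> buffer=????QA???????KU
Fragment 3: offset=11 data="ve" -> buffer=????QA?????veKU
Fragment 4: offset=6 data="MnVtv" -> buffer=????QAMnVtvveKU
Fragment 5: offset=0 data="NrsB" -> buffer=NrsBQAMnVtvveKU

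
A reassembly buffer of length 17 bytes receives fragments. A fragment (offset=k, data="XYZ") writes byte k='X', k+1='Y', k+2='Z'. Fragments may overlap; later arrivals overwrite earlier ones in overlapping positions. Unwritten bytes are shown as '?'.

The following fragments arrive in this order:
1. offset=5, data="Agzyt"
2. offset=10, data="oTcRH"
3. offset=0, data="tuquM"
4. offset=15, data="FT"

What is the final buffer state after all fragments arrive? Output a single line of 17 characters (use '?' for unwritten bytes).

Fragment 1: offset=5 data="Agzyt" -> buffer=?????Agzyt???????
Fragment 2: offset=10 data="oTcRH" -> buffer=?????AgzytoTcRH??
Fragment 3: offset=0 data="tuquM" -> buffer=tuquMAgzytoTcRH??
Fragment 4: offset=15 data="FT" -> buffer=tuquMAgzytoTcRHFT

Answer: tuquMAgzytoTcRHFT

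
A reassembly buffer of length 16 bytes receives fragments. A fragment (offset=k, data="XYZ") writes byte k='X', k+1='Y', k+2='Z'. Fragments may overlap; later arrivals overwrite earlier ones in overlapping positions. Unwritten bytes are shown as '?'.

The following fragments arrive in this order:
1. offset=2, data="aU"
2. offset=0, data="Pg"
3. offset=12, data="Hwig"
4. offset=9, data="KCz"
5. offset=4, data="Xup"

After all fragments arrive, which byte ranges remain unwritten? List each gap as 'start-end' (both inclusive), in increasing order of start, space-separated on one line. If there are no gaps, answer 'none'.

Answer: 7-8

Derivation:
Fragment 1: offset=2 len=2
Fragment 2: offset=0 len=2
Fragment 3: offset=12 len=4
Fragment 4: offset=9 len=3
Fragment 5: offset=4 len=3
Gaps: 7-8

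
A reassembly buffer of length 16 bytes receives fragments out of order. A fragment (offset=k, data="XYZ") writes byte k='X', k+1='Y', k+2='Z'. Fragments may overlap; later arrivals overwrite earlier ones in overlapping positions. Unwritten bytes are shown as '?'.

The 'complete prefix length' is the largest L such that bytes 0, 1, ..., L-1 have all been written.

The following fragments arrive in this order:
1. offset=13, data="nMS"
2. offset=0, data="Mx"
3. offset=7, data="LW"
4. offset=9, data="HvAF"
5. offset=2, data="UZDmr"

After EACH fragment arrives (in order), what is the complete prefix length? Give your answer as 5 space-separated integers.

Answer: 0 2 2 2 16

Derivation:
Fragment 1: offset=13 data="nMS" -> buffer=?????????????nMS -> prefix_len=0
Fragment 2: offset=0 data="Mx" -> buffer=Mx???????????nMS -> prefix_len=2
Fragment 3: offset=7 data="LW" -> buffer=Mx?????LW????nMS -> prefix_len=2
Fragment 4: offset=9 data="HvAF" -> buffer=Mx?????LWHvAFnMS -> prefix_len=2
Fragment 5: offset=2 data="UZDmr" -> buffer=MxUZDmrLWHvAFnMS -> prefix_len=16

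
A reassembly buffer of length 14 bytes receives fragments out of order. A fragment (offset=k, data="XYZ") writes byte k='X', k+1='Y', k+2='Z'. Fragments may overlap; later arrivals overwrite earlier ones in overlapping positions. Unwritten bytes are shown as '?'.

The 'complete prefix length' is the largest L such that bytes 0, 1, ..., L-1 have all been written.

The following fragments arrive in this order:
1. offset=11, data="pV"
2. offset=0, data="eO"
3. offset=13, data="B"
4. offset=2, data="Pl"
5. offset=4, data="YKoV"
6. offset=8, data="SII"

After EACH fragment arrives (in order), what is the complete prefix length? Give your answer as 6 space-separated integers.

Answer: 0 2 2 4 8 14

Derivation:
Fragment 1: offset=11 data="pV" -> buffer=???????????pV? -> prefix_len=0
Fragment 2: offset=0 data="eO" -> buffer=eO?????????pV? -> prefix_len=2
Fragment 3: offset=13 data="B" -> buffer=eO?????????pVB -> prefix_len=2
Fragment 4: offset=2 data="Pl" -> buffer=eOPl???????pVB -> prefix_len=4
Fragment 5: offset=4 data="YKoV" -> buffer=eOPlYKoV???pVB -> prefix_len=8
Fragment 6: offset=8 data="SII" -> buffer=eOPlYKoVSIIpVB -> prefix_len=14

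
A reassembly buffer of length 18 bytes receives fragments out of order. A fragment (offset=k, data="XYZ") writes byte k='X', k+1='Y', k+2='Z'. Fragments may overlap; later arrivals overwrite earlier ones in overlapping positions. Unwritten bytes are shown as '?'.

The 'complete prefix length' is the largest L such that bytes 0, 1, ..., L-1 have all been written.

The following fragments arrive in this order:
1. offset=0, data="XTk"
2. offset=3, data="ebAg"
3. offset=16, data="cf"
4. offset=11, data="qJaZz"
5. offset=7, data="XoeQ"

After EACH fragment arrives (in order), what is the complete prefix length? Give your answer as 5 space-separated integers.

Fragment 1: offset=0 data="XTk" -> buffer=XTk??????????????? -> prefix_len=3
Fragment 2: offset=3 data="ebAg" -> buffer=XTkebAg??????????? -> prefix_len=7
Fragment 3: offset=16 data="cf" -> buffer=XTkebAg?????????cf -> prefix_len=7
Fragment 4: offset=11 data="qJaZz" -> buffer=XTkebAg????qJaZzcf -> prefix_len=7
Fragment 5: offset=7 data="XoeQ" -> buffer=XTkebAgXoeQqJaZzcf -> prefix_len=18

Answer: 3 7 7 7 18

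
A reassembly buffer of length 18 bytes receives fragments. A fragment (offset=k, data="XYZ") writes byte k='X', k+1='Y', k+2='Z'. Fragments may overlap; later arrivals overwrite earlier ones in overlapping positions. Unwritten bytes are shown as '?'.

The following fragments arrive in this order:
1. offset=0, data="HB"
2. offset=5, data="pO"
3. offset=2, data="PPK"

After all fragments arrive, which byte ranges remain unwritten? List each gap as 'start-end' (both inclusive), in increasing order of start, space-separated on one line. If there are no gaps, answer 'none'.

Answer: 7-17

Derivation:
Fragment 1: offset=0 len=2
Fragment 2: offset=5 len=2
Fragment 3: offset=2 len=3
Gaps: 7-17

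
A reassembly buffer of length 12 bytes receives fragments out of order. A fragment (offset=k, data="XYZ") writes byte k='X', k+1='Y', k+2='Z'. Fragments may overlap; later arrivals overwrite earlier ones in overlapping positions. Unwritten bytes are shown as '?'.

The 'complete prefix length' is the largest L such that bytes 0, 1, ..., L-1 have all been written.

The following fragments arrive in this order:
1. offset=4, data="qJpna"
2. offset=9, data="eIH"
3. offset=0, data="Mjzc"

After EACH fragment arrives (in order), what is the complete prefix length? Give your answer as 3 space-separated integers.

Fragment 1: offset=4 data="qJpna" -> buffer=????qJpna??? -> prefix_len=0
Fragment 2: offset=9 data="eIH" -> buffer=????qJpnaeIH -> prefix_len=0
Fragment 3: offset=0 data="Mjzc" -> buffer=MjzcqJpnaeIH -> prefix_len=12

Answer: 0 0 12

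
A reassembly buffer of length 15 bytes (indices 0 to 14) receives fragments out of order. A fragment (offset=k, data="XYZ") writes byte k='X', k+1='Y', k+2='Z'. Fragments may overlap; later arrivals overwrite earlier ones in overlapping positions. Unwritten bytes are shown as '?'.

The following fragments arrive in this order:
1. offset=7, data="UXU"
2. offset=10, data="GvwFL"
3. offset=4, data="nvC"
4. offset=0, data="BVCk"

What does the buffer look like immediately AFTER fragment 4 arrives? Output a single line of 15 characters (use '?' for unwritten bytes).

Fragment 1: offset=7 data="UXU" -> buffer=???????UXU?????
Fragment 2: offset=10 data="GvwFL" -> buffer=???????UXUGvwFL
Fragment 3: offset=4 data="nvC" -> buffer=????nvCUXUGvwFL
Fragment 4: offset=0 data="BVCk" -> buffer=BVCknvCUXUGvwFL

Answer: BVCknvCUXUGvwFL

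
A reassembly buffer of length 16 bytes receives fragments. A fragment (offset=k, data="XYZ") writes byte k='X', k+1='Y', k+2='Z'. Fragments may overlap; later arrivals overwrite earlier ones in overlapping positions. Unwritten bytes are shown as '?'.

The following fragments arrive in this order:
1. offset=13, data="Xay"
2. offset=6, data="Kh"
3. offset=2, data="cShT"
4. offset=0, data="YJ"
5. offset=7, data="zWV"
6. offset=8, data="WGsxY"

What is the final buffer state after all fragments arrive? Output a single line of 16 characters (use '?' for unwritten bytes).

Answer: YJcShTKzWGsxYXay

Derivation:
Fragment 1: offset=13 data="Xay" -> buffer=?????????????Xay
Fragment 2: offset=6 data="Kh" -> buffer=??????Kh?????Xay
Fragment 3: offset=2 data="cShT" -> buffer=??cShTKh?????Xay
Fragment 4: offset=0 data="YJ" -> buffer=YJcShTKh?????Xay
Fragment 5: offset=7 data="zWV" -> buffer=YJcShTKzWV???Xay
Fragment 6: offset=8 data="WGsxY" -> buffer=YJcShTKzWGsxYXay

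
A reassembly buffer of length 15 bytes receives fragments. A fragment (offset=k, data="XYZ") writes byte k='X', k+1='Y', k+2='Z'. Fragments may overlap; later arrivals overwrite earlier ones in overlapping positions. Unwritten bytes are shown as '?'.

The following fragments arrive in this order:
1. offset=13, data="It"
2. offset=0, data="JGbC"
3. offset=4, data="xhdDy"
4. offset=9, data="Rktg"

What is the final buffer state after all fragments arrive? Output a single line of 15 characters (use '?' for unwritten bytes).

Answer: JGbCxhdDyRktgIt

Derivation:
Fragment 1: offset=13 data="It" -> buffer=?????????????It
Fragment 2: offset=0 data="JGbC" -> buffer=JGbC?????????It
Fragment 3: offset=4 data="xhdDy" -> buffer=JGbCxhdDy????It
Fragment 4: offset=9 data="Rktg" -> buffer=JGbCxhdDyRktgIt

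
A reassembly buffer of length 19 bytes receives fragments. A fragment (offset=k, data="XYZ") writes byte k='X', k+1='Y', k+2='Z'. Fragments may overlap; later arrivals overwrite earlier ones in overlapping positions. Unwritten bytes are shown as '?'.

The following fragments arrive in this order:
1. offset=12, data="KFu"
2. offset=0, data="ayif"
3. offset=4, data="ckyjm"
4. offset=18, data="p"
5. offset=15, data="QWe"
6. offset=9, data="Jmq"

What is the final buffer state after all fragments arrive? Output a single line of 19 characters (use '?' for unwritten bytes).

Answer: ayifckyjmJmqKFuQWep

Derivation:
Fragment 1: offset=12 data="KFu" -> buffer=????????????KFu????
Fragment 2: offset=0 data="ayif" -> buffer=ayif????????KFu????
Fragment 3: offset=4 data="ckyjm" -> buffer=ayifckyjm???KFu????
Fragment 4: offset=18 data="p" -> buffer=ayifckyjm???KFu???p
Fragment 5: offset=15 data="QWe" -> buffer=ayifckyjm???KFuQWep
Fragment 6: offset=9 data="Jmq" -> buffer=ayifckyjmJmqKFuQWep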